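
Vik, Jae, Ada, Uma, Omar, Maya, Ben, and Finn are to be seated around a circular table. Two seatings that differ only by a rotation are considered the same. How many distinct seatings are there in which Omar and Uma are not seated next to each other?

All circular seatings of 8 people number (7)! = 5040.
Seatings with Omar beside Uma: treat them as a block with 2 internal orders, giving 2 × (6)! = 1440.
Subtracting, 5040 − 1440 = 3600.

3600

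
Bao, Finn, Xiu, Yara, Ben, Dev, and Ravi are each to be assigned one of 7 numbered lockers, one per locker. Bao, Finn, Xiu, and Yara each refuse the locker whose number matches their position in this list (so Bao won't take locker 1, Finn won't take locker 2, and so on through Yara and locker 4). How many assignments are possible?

Let Aᵢ (for 1 ≤ i ≤ 4) be the placements that put person i in their forbidden locker. Any j of these fix j positions, leaving (7−j)! ways to fill the rest, and there are C(4,j) ways to pick which j.
By inclusion–exclusion, the number of valid placements is Σ_{j=0}^{4} (−1)^j C(4,j)·(7−j)!.
Computing: 5040 − 2880 + 720 − 96 + 6 = 2790.

2790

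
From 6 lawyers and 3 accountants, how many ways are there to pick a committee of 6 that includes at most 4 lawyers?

Split by how many lawyers are chosen (0 through 4).
Sum: C(6,0)·C(3,6) + C(6,1)·C(3,5) + C(6,2)·C(3,4) + C(6,3)·C(3,3) + C(6,4)·C(3,2) = 0 + 0 + 0 + 20 + 45 = 65.

65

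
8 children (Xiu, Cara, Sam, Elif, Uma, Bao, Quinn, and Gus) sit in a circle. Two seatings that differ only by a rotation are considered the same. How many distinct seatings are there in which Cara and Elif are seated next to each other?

Glue Cara and Elif into a block (2 internal orders). Seating 7 units around a circle gives (6)! arrangements.
So 2 × (6)! = 2 × 720 = 1440.

1440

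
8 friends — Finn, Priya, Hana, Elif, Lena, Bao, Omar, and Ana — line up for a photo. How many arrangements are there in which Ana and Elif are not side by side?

30240

There are 8! = 40320 arrangements in all. If Ana and Elif are adjacent, merging them into one block gives 2·(7)! = 10080 arrangements.
So 40320 − 10080 = 30240 arrangements keep them apart.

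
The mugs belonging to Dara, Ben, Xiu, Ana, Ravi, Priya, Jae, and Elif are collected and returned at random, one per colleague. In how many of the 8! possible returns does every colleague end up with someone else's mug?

Let Aᵢ be the assignments in which colleague i gets their own mug. We want the size of the complement of A₁∪…∪A_8.
By inclusion–exclusion this is Σ_{j=0}^{8} (−1)^j C(8,j)·(8−j)!.
Computing: 40320 − 40320 + 20160 − 6720 + 1680 − 336 + 56 − 8 + 1 = 14833.

14833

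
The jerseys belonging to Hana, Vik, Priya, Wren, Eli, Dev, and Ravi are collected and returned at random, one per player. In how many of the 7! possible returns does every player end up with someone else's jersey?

1854

Let Aᵢ be the assignments in which player i gets their old jersey. We want the size of the complement of A₁∪…∪A_7.
By inclusion–exclusion this is Σ_{j=0}^{7} (−1)^j C(7,j)·(7−j)!.
Computing: 5040 − 5040 + 2520 − 840 + 210 − 42 + 7 − 1 = 1854.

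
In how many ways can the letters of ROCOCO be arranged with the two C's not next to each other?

40

There are 6!/(3!·2!) = 60 arrangements of ROCOCO in total.
Arrangements with the C's together: treat CC as one letter, giving (5)!/(3!) = 20.
Subtracting, 60 − 20 = 40 arrangements keep the C's apart.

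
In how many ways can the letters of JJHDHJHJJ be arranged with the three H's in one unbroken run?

42

Treat the 3 copies of H as a single block. The multiset to arrange is then {HHH, D, J, J, J, J, J}, 7 items in all.
That gives (7)!/(5!) = 42 arrangements.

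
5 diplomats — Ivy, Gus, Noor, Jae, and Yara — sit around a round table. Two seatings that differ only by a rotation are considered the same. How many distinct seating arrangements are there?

Around a circle, 5 distinct people have 5!/5 = (4)! = 24 rotationally distinct seatings.

24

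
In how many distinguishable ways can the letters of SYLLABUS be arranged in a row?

Letter multiplicities in SYLLABUS: A×1, B×1, L×2, S×2, U×1, Y×1.
Dividing 8! = 40320 by 2!·2! = 4 for the repeated letters gives 10080.

10080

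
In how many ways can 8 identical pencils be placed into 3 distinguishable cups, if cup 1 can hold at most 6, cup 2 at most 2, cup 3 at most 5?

15

By stars and bars, unrestricted non-negative solutions to x_1+…+x_3 = 8 number C(8+2,2) = 45.
Subtract solutions that violate a single cap (substitute x_i' = x_i − (cap_i+1)): x_1 ≥ 7 gives C(3,2) = 3; x_2 ≥ 3 gives C(7,2) = 21; x_3 ≥ 6 gives C(4,2) = 6. Together 30.
No two caps can be exceeded simultaneously, so the pair terms are all 0.
By inclusion–exclusion the count is 45 − 30 + 0 = 15.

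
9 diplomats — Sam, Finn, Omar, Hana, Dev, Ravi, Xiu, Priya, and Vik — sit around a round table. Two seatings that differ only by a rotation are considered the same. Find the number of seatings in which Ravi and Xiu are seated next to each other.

Glue Ravi and Xiu into a block (2 internal orders). Seating 8 units around a circle gives (7)! arrangements.
So 2 × (7)! = 2 × 5040 = 10080.

10080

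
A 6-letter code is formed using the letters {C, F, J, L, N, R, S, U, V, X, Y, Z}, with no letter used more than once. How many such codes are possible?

665280

With no repetition, fill the 6 letters in order: 12 choices, then 11, down to 7.
That product is 12 × 11 × 10 × 9 × 8 × 7 = 665280.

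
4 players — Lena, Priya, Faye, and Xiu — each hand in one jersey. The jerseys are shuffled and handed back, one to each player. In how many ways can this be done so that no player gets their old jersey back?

9

This is the derangement count D_4: permutations of 4 items with no fixed point.
By inclusion–exclusion this is Σ_{j=0}^{4} (−1)^j C(4,j)·(4−j)!.
Computing: 24 − 24 + 12 − 4 + 1 = 9.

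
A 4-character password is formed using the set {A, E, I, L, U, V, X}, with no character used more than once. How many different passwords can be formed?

With no repetition, fill the 4 characters in order: 7 choices, then 6, down to 4.
7 × 6 × 5 × 4 = 840.

840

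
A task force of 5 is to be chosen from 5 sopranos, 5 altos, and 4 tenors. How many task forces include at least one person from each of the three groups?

1500

Unrestricted: C(14,5) = 2002 ways to pick any 5 of the 14.
Subtract selections that omit an entire group: no sopranos → C(9,5) = 126; no altos → C(9,5) = 126; no tenors → C(10,5) = 252.
Add back selections omitting two groups (i.e. drawn from a single group): C(5,5) + C(5,5) + C(4,5) = 2.
By inclusion–exclusion: 2002 − 504 + 2 = 1500.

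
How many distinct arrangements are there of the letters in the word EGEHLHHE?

The 8 letters of EGEHLHHE have repeats: E appearing 3 times and H appearing 3 times.
Dividing 8! = 40320 by 3!·3! = 36 for the repeated letters gives 1120.

1120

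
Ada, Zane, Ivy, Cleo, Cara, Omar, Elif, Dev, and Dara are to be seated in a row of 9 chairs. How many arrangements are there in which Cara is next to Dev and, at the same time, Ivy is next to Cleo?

20160

Treat {Cara,Dev} as one block (2 orders) and {Ivy,Cleo} as another (2 orders).
That leaves 7 units to arrange: 2 × 2 × 7! = 4 × 5040 = 20160.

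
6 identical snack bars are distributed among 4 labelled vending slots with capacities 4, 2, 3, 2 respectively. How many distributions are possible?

31

Ignoring the caps, the number of non-negative solutions to x_1+…+x_4 = 6 is C(9,3) = 84.
Subtract solutions that violate a single cap (substitute x_i' = x_i − (cap_i+1)): x_1 ≥ 5 gives C(4,3) = 4; x_2 ≥ 3 gives C(6,3) = 20; x_3 ≥ 4 gives C(5,3) = 10; x_4 ≥ 3 gives C(6,3) = 20. Together 54.
Add back pairs where two caps are both exceeded: 0 + 0 + 0 + 0 + 1 + 0 = 1.
By inclusion–exclusion the count is 84 − 54 + 1 = 31.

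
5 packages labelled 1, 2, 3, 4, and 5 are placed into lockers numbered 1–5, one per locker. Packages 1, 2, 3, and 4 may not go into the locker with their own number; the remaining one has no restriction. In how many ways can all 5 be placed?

Let Aᵢ (for 1 ≤ i ≤ 4) be the placements that put package i in its forbidden locker. Any j of these fix j positions, leaving (5−j)! ways to fill the rest, and there are C(4,j) ways to pick which j.
By inclusion–exclusion, the number of valid placements is Σ_{j=0}^{4} (−1)^j C(4,j)·(5−j)!.
Computing: 120 − 96 + 36 − 8 + 1 = 53.

53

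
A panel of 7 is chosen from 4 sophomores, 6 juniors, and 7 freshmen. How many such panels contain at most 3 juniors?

16632

Split by how many juniors are chosen (0 through 3).
Sum: C(6,0)·C(11,7) + C(6,1)·C(11,6) + C(6,2)·C(11,5) + C(6,3)·C(11,4) = 330 + 2772 + 6930 + 6600 = 16632.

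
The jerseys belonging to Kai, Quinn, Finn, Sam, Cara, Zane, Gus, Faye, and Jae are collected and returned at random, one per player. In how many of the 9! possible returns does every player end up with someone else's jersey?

This is the derangement count D_9: permutations of 9 items with no fixed point.
By inclusion–exclusion this is Σ_{j=0}^{9} (−1)^j C(9,j)·(9−j)!.
Computing: 362880 − 362880 + 181440 − 60480 + 15120 − 3024 + 504 − 72 + 9 − 1 = 133496.

133496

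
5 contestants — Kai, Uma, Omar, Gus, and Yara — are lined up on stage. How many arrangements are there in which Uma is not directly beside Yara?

72

There are 5! = 120 arrangements in all. If Uma and Yara are adjacent, merging them into one block gives 2·(4)! = 48 arrangements.
So 120 − 48 = 72 arrangements keep them apart.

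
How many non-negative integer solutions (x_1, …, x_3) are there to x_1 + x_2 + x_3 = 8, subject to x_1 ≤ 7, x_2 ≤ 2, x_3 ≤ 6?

20

By stars and bars, unrestricted non-negative solutions to x_1+…+x_3 = 8 number C(8+2,2) = 45.
Subtract solutions that violate a single cap (substitute x_i' = x_i − (cap_i+1)): x_1 ≥ 8 gives C(2,2) = 1; x_2 ≥ 3 gives C(7,2) = 21; x_3 ≥ 7 gives C(3,2) = 3. Together 25.
No two caps can be exceeded simultaneously, so the pair terms are all 0.
By inclusion–exclusion the count is 45 − 25 + 0 = 20.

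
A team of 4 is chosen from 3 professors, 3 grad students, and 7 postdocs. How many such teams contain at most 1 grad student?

570

Split by how many grad students are chosen (0 through 1).
Sum: C(3,0)·C(10,4) + C(3,1)·C(10,3) = 210 + 360 = 570.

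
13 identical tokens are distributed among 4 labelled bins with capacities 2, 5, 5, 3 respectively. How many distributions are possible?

By stars and bars, unrestricted non-negative solutions to x_1+…+x_4 = 13 number C(13+3,3) = 560.
Subtract solutions that violate a single cap (substitute x_i' = x_i − (cap_i+1)): x_1 ≥ 3 gives C(13,3) = 286; x_2 ≥ 6 gives C(10,3) = 120; x_3 ≥ 6 gives C(10,3) = 120; x_4 ≥ 4 gives C(12,3) = 220. Together 746.
Add back pairs where two caps are both exceeded: 35 + 35 + 84 + 4 + 20 + 20 = 198.
Subtract triples: 0 + 1 + 1 + 0 = 2.
By inclusion–exclusion the count is 560 − 746 + 198 − 2 = 10.

10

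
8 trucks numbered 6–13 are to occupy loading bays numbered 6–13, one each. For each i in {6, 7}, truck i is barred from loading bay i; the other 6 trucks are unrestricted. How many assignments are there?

30960

Let Aᵢ (for i ∈ {6, 7}) be the placements that put truck i in its forbidden loading bay. Any j of these fix j positions, leaving (8−j)! ways to fill the rest, and there are C(2,j) ways to pick which j.
By inclusion–exclusion, the number of valid placements is Σ_{j=0}^{2} (−1)^j C(2,j)·(8−j)!.
Computing: 40320 − 10080 + 720 = 30960.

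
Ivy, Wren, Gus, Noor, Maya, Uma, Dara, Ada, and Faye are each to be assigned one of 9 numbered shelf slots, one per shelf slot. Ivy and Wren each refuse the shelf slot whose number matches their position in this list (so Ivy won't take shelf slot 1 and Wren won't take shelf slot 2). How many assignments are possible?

Let Aᵢ (for i ∈ {1, 2}) be the placements that put person i in their forbidden shelf slot. Any j of these fix j positions, leaving (9−j)! ways to fill the rest, and there are C(2,j) ways to pick which j.
By inclusion–exclusion, the number of valid placements is Σ_{j=0}^{2} (−1)^j C(2,j)·(9−j)!.
Computing: 362880 − 80640 + 5040 = 287280.

287280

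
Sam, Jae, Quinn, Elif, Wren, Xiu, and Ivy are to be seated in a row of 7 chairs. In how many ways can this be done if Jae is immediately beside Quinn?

1440

Treat {Jae, Quinn} as a single unit. There are 6 units to order, and the pair itself can be ordered 2 ways.
That gives 2 × 6! = 2 × 720 = 1440.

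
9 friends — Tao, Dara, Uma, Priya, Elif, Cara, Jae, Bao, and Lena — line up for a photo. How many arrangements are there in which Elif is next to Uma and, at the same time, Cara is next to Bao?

Treat {Elif,Uma} as one block (2 orders) and {Cara,Bao} as another (2 orders).
That leaves 7 units to arrange: 2 × 2 × 7! = 4 × 5040 = 20160.

20160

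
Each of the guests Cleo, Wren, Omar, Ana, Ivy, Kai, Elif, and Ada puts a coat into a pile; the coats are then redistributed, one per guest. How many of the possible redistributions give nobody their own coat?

14833

Count assignments avoiding every fixed point. For any j of the 8 guests fixed to their own coat, the other 8−j can be arranged in (8−j)! ways.
By inclusion–exclusion this is Σ_{j=0}^{8} (−1)^j C(8,j)·(8−j)!.
Computing: 40320 − 40320 + 20160 − 6720 + 1680 − 336 + 56 − 8 + 1 = 14833.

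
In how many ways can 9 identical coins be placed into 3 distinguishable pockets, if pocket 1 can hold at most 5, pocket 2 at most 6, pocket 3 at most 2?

12

Ignoring the caps, the number of non-negative solutions to x_1+…+x_3 = 9 is C(11,2) = 55.
Subtract solutions that violate a single cap (substitute x_i' = x_i − (cap_i+1)): x_1 ≥ 6 gives C(5,2) = 10; x_2 ≥ 7 gives C(4,2) = 6; x_3 ≥ 3 gives C(8,2) = 28. Together 44.
Add back pairs where two caps are both exceeded: 0 + 1 + 0 = 1.
By inclusion–exclusion the count is 55 − 44 + 1 = 12.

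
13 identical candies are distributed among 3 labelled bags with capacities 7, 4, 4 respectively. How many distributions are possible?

6

By stars and bars, unrestricted non-negative solutions to x_1+…+x_3 = 13 number C(13+2,2) = 105.
Subtract solutions that violate a single cap (substitute x_i' = x_i − (cap_i+1)): x_1 ≥ 8 gives C(7,2) = 21; x_2 ≥ 5 gives C(10,2) = 45; x_3 ≥ 5 gives C(10,2) = 45. Together 111.
Add back pairs where two caps are both exceeded: 1 + 1 + 10 = 12.
By inclusion–exclusion the count is 105 − 111 + 12 = 6.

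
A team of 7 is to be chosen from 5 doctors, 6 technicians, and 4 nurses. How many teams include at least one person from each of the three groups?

With no constraint there are C(15,7) = 6435 possible selections.
Selections missing a whole group: no doctors → C(10,7) = 120; no technicians → C(9,7) = 36; no nurses → C(11,7) = 330.
Add back selections omitting two groups (i.e. drawn from a single group): C(5,7) + C(6,7) + C(4,7) = 0.
By inclusion–exclusion: 6435 − 486 + 0 = 5949.

5949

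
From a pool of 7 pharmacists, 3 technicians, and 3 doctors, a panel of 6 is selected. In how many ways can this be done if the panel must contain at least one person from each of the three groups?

Unrestricted: C(13,6) = 1716 ways to pick any 6 of the 13.
Selections missing a whole group: no pharmacists → C(6,6) = 1; no technicians → C(10,6) = 210; no doctors → C(10,6) = 210.
Add back selections omitting two groups (i.e. drawn from a single group): C(7,6) + C(3,6) + C(3,6) = 7.
By inclusion–exclusion: 1716 − 421 + 7 = 1302.

1302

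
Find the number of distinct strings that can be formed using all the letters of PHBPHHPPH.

630

Letter multiplicities in PHBPHHPPH: B×1, H×4, P×4.
The number of distinct arrangements is 9!/(4!·4!) = 362880/576 = 630.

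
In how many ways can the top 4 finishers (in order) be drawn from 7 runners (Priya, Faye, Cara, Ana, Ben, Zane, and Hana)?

There are 7 choices for 1st place, 6 for 2nd, and so on down to 4 for position 4.
That gives 7 × 6 × 5 × 4 = 840.

840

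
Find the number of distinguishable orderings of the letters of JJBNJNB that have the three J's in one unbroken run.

Treat the 3 copies of J as a single block. The multiset to arrange is then {JJJ, B, B, N, N}, 5 items in all.
That gives (5)!/(2!·2!) = 30 arrangements.

30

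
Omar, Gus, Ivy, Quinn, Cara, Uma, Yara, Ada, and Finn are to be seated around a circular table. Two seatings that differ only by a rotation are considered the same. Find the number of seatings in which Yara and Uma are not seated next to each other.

Without the restriction there are (8)! = 40320 seatings.
Those with Yara next to Uma: fuse the pair into one unit and seat 8 units around a circle — 2·(7)! = 10080.
Subtracting, 40320 − 10080 = 30240.

30240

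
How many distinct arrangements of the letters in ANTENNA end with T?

60

Fix T in the last position and arrange the remaining 6 letters.
Those 6 letters have A appearing twice and N appearing 3 times, giving (6)!/(3!·2!) = 60.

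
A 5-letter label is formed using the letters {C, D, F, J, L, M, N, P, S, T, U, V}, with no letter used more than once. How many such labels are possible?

95040

With no repetition, fill the 5 letters in order: 12 choices, then 11, down to 8.
12 × 11 × 10 × 9 × 8 = 95040.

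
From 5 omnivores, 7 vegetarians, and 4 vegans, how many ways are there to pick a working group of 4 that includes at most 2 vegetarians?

Split by how many vegetarians are chosen (0 through 2).
Sum: C(7,0)·C(9,4) + C(7,1)·C(9,3) + C(7,2)·C(9,2) = 126 + 588 + 756 = 1470.

1470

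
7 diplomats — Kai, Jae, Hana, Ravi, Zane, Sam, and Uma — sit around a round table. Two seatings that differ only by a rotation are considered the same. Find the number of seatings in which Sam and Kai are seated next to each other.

Glue Sam and Kai into a block (2 internal orders). Seating 6 units around a circle gives (5)! arrangements.
So 2 × (5)! = 2 × 120 = 240.

240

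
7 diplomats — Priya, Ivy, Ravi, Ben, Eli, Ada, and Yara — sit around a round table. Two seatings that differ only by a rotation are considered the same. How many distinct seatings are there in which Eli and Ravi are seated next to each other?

240

Glue Eli and Ravi into a block (2 internal orders). Seating 6 units around a circle gives (5)! arrangements.
So 2 × (5)! = 2 × 120 = 240.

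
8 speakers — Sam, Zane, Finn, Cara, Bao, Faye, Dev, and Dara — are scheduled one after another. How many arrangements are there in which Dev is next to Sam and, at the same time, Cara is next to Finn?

Treat {Dev,Sam} as one block (2 orders) and {Cara,Finn} as another (2 orders).
That leaves 6 units to arrange: 2 × 2 × 6! = 4 × 720 = 2880.

2880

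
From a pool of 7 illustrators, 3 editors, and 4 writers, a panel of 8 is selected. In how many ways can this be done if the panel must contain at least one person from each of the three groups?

2793

With no constraint there are C(14,8) = 3003 possible selections.
Subtract selections that omit an entire group: no illustrators → C(7,8) = 0; no editors → C(11,8) = 165; no writers → C(10,8) = 45.
Add back selections omitting two groups (i.e. drawn from a single group): C(7,8) + C(3,8) + C(4,8) = 0.
By inclusion–exclusion: 3003 − 210 + 0 = 2793.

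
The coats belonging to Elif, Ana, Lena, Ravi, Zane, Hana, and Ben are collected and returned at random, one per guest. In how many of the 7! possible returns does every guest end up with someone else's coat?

1854

Count assignments avoiding every fixed point. For any j of the 7 guests fixed to their own coat, the other 7−j can be arranged in (7−j)! ways.
By inclusion–exclusion this is Σ_{j=0}^{7} (−1)^j C(7,j)·(7−j)!.
Computing: 5040 − 5040 + 2520 − 840 + 210 − 42 + 7 − 1 = 1854.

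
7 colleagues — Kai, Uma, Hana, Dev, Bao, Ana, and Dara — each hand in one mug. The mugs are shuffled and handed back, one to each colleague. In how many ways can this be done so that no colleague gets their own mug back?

Count assignments avoiding every fixed point. For any j of the 7 colleagues fixed to their own mug, the other 7−j can be arranged in (7−j)! ways.
By inclusion–exclusion this is Σ_{j=0}^{7} (−1)^j C(7,j)·(7−j)!.
Computing: 5040 − 5040 + 2520 − 840 + 210 − 42 + 7 − 1 = 1854.

1854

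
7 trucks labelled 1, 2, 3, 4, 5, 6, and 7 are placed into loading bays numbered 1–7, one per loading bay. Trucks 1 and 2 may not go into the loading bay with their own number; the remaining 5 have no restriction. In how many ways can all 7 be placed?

Let Aᵢ (for i ∈ {1, 2}) be the placements that put truck i in its forbidden loading bay. Any j of these fix j positions, leaving (7−j)! ways to fill the rest, and there are C(2,j) ways to pick which j.
By inclusion–exclusion, the number of valid placements is Σ_{j=0}^{2} (−1)^j C(2,j)·(7−j)!.
Computing: 5040 − 1440 + 120 = 3720.

3720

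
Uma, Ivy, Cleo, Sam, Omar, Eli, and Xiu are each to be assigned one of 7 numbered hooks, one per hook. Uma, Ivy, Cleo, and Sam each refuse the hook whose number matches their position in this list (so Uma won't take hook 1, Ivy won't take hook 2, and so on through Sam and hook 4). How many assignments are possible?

Let Aᵢ (for 1 ≤ i ≤ 4) be the placements that put person i in their forbidden hook. Any j of these fix j positions, leaving (7−j)! ways to fill the rest, and there are C(4,j) ways to pick which j.
By inclusion–exclusion, the number of valid placements is Σ_{j=0}^{4} (−1)^j C(4,j)·(7−j)!.
Computing: 5040 − 2880 + 720 − 96 + 6 = 2790.

2790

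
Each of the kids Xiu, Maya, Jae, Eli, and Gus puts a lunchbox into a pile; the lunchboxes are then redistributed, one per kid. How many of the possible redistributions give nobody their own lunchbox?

44

Count assignments avoiding every fixed point. For any j of the 5 kids fixed to their own lunchbox, the other 5−j can be arranged in (5−j)! ways.
By inclusion–exclusion this is Σ_{j=0}^{5} (−1)^j C(5,j)·(5−j)!.
Computing: 120 − 120 + 60 − 20 + 5 − 1 = 44.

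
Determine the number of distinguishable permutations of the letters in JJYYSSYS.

560

Letter multiplicities in JJYYSSYS: J×2, S×3, Y×3.
So there are 8! / (3!·3!·2!) = 560 distinguishable arrangements.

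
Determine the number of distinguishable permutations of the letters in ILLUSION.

10080

The 8 letters of ILLUSION have repeats: I appearing twice and L appearing twice.
The number of distinct arrangements is 8!/(2!·2!) = 40320/4 = 10080.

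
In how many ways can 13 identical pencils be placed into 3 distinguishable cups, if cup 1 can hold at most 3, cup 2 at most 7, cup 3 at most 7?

14

Without the upper bounds there are C(15,2) = 105 ways to split 13 among 3 cups.
Subtract solutions that violate a single cap (substitute x_i' = x_i − (cap_i+1)): x_1 ≥ 4 gives C(11,2) = 55; x_2 ≥ 8 gives C(7,2) = 21; x_3 ≥ 8 gives C(7,2) = 21. Together 97.
Add back pairs where two caps are both exceeded: 3 + 3 + 0 = 6.
By inclusion–exclusion the count is 105 − 97 + 6 = 14.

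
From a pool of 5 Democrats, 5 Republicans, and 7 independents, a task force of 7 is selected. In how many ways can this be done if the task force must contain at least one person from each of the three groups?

17745

Total 7-person selections from all 17: C(17,7) = 19448.
Selections missing a whole group: no Democrats → C(12,7) = 792; no Republicans → C(12,7) = 792; no independents → C(10,7) = 120.
Add back selections omitting two groups (i.e. drawn from a single group): C(5,7) + C(5,7) + C(7,7) = 1.
By inclusion–exclusion: 19448 − 1704 + 1 = 17745.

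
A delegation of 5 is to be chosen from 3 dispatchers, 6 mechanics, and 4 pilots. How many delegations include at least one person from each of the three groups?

894

Total 5-person selections from all 13: C(13,5) = 1287.
Subtract selections that omit an entire group: no dispatchers → C(10,5) = 252; no mechanics → C(7,5) = 21; no pilots → C(9,5) = 126.
Add back selections omitting two groups (i.e. drawn from a single group): C(3,5) + C(6,5) + C(4,5) = 6.
By inclusion–exclusion: 1287 − 399 + 6 = 894.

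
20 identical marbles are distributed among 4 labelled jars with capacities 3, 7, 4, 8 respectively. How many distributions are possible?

Without the upper bounds there are C(23,3) = 1771 ways to split 20 among 4 jars.
Subtract solutions that violate a single cap (substitute x_i' = x_i − (cap_i+1)): x_1 ≥ 4 gives C(19,3) = 969; x_2 ≥ 8 gives C(15,3) = 455; x_3 ≥ 5 gives C(18,3) = 816; x_4 ≥ 9 gives C(14,3) = 364. Together 2604.
Add back pairs where two caps are both exceeded: 165 + 364 + 120 + 120 + 20 + 84 = 873.
Subtract triples: 20 + 0 + 10 + 0 = 30.
By inclusion–exclusion the count is 1771 − 2604 + 873 − 30 = 10.

10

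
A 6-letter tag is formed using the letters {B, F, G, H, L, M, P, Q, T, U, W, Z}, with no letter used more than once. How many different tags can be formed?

665280

This is a permutation of 6 out of 12: P(12,6) = 12!/6!.
12 × 11 × 10 × 9 × 8 × 7 = 665280.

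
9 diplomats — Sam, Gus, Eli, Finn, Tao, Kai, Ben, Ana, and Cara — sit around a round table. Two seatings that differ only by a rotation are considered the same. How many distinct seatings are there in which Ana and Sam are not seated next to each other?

Without the restriction there are (8)! = 40320 seatings.
Seatings with Ana beside Sam: treat them as a block with 2 internal orders, giving 2 × (7)! = 10080.
Subtracting, 40320 − 10080 = 30240.

30240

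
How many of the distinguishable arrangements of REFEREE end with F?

Fix F in the last position and arrange the remaining 6 letters.
Those 6 letters have E appearing 4 times and R appearing twice, giving (6)!/(4!·2!) = 15.

15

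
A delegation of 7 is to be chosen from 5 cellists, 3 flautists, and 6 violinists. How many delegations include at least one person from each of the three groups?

Unrestricted: C(14,7) = 3432 ways to pick any 7 of the 14.
Subtract selections that omit an entire group: no cellists → C(9,7) = 36; no flautists → C(11,7) = 330; no violinists → C(8,7) = 8.
Add back selections omitting two groups (i.e. drawn from a single group): C(5,7) + C(3,7) + C(6,7) = 0.
By inclusion–exclusion: 3432 − 374 + 0 = 3058.

3058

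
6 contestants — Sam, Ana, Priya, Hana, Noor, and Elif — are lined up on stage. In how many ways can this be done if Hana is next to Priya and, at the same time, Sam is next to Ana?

96

Treat {Hana,Priya} as one block (2 orders) and {Sam,Ana} as another (2 orders).
That leaves 4 units to arrange: 2 × 2 × 4! = 4 × 24 = 96.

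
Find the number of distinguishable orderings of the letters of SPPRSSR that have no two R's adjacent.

Total arrangements of SPPRSSR: 7!/(3!·2!·2!) = 210.
Arrangements with the R's together: treat RR as one letter, giving (6)!/(3!·2!) = 60.
Hence 210 − 60 = 150.

150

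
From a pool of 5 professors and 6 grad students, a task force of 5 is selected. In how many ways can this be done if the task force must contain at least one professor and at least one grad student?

455

With no constraint there are C(11,5) = 462 possible selections.
Subtract selections that omit an entire group: no professors → C(6,5) = 6; no grad students → C(5,5) = 1.
Both groups omitted at once is impossible, so 462 − 7 = 455.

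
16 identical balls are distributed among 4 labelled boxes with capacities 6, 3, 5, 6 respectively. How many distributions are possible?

Ignoring the caps, the number of non-negative solutions to x_1+…+x_4 = 16 is C(19,3) = 969.
Subtract solutions that violate a single cap (substitute x_i' = x_i − (cap_i+1)): x_1 ≥ 7 gives C(12,3) = 220; x_2 ≥ 4 gives C(15,3) = 455; x_3 ≥ 6 gives C(13,3) = 286; x_4 ≥ 7 gives C(12,3) = 220. Together 1181.
Add back pairs where two caps are both exceeded: 56 + 20 + 10 + 84 + 56 + 20 = 246.
By inclusion–exclusion the count is 969 − 1181 + 246 = 34.

34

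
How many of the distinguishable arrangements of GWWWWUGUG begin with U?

With the first slot taken by U, it remains to arrange the other 8 letters (GWWWWGUG).
Those 8 letters have G appearing 3 times and W appearing 4 times, giving (8)!/(4!·3!) = 280.

280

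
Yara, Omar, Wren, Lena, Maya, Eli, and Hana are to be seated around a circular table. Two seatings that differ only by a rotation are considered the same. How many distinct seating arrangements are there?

Around a circle, 7 distinct people have 7!/7 = (6)! = 720 rotationally distinct seatings.

720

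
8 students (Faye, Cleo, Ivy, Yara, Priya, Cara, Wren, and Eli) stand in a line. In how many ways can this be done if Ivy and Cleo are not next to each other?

30240

There are 8! = 40320 arrangements in all. If Ivy and Cleo are adjacent, merging them into one block gives 2·(7)! = 10080 arrangements.
Complementary counting: 40320 − 10080 = 30240.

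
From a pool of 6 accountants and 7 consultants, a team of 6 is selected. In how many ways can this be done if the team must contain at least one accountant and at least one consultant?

1708

Total 6-person selections from all 13: C(13,6) = 1716.
Subtract selections that omit an entire group: no accountants → C(7,6) = 7; no consultants → C(6,6) = 1.
Both groups omitted at once is impossible, so 1716 − 8 = 1708.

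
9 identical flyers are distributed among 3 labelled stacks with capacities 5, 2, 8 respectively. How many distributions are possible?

17

Ignoring the caps, the number of non-negative solutions to x_1+…+x_3 = 9 is C(11,2) = 55.
Subtract solutions that violate a single cap (substitute x_i' = x_i − (cap_i+1)): x_1 ≥ 6 gives C(5,2) = 10; x_2 ≥ 3 gives C(8,2) = 28; x_3 ≥ 9 gives C(2,2) = 1. Together 39.
Add back pairs where two caps are both exceeded: 1 + 0 + 0 = 1.
By inclusion–exclusion the count is 55 − 39 + 1 = 17.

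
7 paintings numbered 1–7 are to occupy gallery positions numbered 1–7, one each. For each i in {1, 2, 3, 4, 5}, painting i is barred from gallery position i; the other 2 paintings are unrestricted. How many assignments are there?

Let Aᵢ (for 1 ≤ i ≤ 5) be the placements that put painting i in its forbidden gallery position. Any j of these fix j positions, leaving (7−j)! ways to fill the rest, and there are C(5,j) ways to pick which j.
By inclusion–exclusion, the number of valid placements is Σ_{j=0}^{5} (−1)^j C(5,j)·(7−j)!.
Computing: 5040 − 3600 + 1200 − 240 + 30 − 2 = 2428.

2428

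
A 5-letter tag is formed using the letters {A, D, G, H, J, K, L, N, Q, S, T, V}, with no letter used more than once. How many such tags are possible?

95040

This is a permutation of 5 out of 12: P(12,5) = 12!/7!.
That product is 12 × 11 × 10 × 9 × 8 = 95040.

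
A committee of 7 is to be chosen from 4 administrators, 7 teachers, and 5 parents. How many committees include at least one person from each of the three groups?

With no constraint there are C(16,7) = 11440 possible selections.
Selections missing a whole group: no administrators → C(12,7) = 792; no teachers → C(9,7) = 36; no parents → C(11,7) = 330.
Add back selections omitting two groups (i.e. drawn from a single group): C(4,7) + C(7,7) + C(5,7) = 1.
By inclusion–exclusion: 11440 − 1158 + 1 = 10283.

10283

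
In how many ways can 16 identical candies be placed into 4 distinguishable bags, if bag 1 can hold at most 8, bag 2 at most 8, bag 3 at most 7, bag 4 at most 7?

400

By stars and bars, unrestricted non-negative solutions to x_1+…+x_4 = 16 number C(16+3,3) = 969.
Subtract solutions that violate a single cap (substitute x_i' = x_i − (cap_i+1)): x_1 ≥ 9 gives C(10,3) = 120; x_2 ≥ 9 gives C(10,3) = 120; x_3 ≥ 8 gives C(11,3) = 165; x_4 ≥ 8 gives C(11,3) = 165. Together 570.
Add back pairs where two caps are both exceeded: 0 + 0 + 0 + 0 + 0 + 1 = 1.
By inclusion–exclusion the count is 969 − 570 + 1 = 400.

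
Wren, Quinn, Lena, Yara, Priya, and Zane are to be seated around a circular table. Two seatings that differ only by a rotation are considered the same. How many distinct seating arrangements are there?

120

Seat Wren anywhere (absorbing the rotational symmetry), then permute the other 5: (5)! = 120.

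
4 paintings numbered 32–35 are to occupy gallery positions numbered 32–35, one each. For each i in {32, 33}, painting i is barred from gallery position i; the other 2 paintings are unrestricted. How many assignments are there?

Let Aᵢ (for i ∈ {32, 33}) be the placements that put painting i in its forbidden gallery position. Any j of these fix j positions, leaving (4−j)! ways to fill the rest, and there are C(2,j) ways to pick which j.
By inclusion–exclusion, the number of valid placements is Σ_{j=0}^{2} (−1)^j C(2,j)·(4−j)!.
Computing: 24 − 12 + 2 = 14.

14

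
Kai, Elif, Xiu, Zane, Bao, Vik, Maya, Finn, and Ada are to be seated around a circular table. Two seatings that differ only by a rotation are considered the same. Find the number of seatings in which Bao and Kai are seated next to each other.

Glue Bao and Kai into a block (2 internal orders). Seating 8 units around a circle gives (7)! arrangements.
So 2 × (7)! = 2 × 5040 = 10080.

10080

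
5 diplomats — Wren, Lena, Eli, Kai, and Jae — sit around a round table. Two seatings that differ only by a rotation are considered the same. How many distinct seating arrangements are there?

Around a circle, 5 distinct people have 5!/5 = (4)! = 24 rotationally distinct seatings.

24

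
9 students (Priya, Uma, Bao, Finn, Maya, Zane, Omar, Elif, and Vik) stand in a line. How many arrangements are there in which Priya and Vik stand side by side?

80640

Glue Priya and Vik into one block (2 internal orders), leaving 8 units to arrange in a row.
That gives 2 × 8! = 2 × 40320 = 80640.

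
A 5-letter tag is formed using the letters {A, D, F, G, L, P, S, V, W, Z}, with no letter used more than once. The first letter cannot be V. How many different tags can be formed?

The first letter has 10−1 = 9 choices (anything except V).
The remaining 4 letters are filled from the other 9 symbols without repetition: 9 × 8 × 7 × 6 = 3024.
Total: 9 × 3024 = 27216.

27216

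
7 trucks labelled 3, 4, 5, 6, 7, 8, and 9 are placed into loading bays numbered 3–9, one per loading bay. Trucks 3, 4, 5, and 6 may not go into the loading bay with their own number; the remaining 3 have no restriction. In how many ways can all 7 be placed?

Let Aᵢ (for 3 ≤ i ≤ 6) be the placements that put truck i in its forbidden loading bay. Any j of these fix j positions, leaving (7−j)! ways to fill the rest, and there are C(4,j) ways to pick which j.
By inclusion–exclusion, the number of valid placements is Σ_{j=0}^{4} (−1)^j C(4,j)·(7−j)!.
Computing: 5040 − 2880 + 720 − 96 + 6 = 2790.

2790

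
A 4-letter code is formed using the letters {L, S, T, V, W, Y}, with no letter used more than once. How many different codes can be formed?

With no repetition, fill the 4 letters in order: 6 choices, then 5, down to 3.
That product is 6 × 5 × 4 × 3 = 360.

360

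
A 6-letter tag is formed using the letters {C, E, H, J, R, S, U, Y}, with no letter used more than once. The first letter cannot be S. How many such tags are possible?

The first letter has 8−1 = 7 choices (anything except S).
The remaining 5 letters are filled from the other 7 symbols without repetition: 7 × 6 × 5 × 4 × 3 = 2520.
Total: 7 × 2520 = 17640.

17640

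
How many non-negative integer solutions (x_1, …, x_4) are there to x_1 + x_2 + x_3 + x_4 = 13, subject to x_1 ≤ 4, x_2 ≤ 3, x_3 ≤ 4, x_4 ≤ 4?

10

By stars and bars, unrestricted non-negative solutions to x_1+…+x_4 = 13 number C(13+3,3) = 560.
Subtract solutions that violate a single cap (substitute x_i' = x_i − (cap_i+1)): x_1 ≥ 5 gives C(11,3) = 165; x_2 ≥ 4 gives C(12,3) = 220; x_3 ≥ 5 gives C(11,3) = 165; x_4 ≥ 5 gives C(11,3) = 165. Together 715.
Add back pairs where two caps are both exceeded: 35 + 20 + 20 + 35 + 35 + 20 = 165.
By inclusion–exclusion the count is 560 − 715 + 165 = 10.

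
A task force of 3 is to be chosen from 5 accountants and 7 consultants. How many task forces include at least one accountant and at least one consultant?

175

Total 3-person selections from all 12: C(12,3) = 220.
Selections missing a whole group: no accountants → C(7,3) = 35; no consultants → C(5,3) = 10.
Both groups omitted at once is impossible, so 220 − 45 = 175.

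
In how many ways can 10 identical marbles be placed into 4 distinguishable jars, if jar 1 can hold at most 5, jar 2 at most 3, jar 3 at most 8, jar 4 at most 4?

Without the upper bounds there are C(13,3) = 286 ways to split 10 among 4 jars.
Subtract solutions that violate a single cap (substitute x_i' = x_i − (cap_i+1)): x_1 ≥ 6 gives C(7,3) = 35; x_2 ≥ 4 gives C(9,3) = 84; x_3 ≥ 9 gives C(4,3) = 4; x_4 ≥ 5 gives C(8,3) = 56. Together 179.
Add back pairs where two caps are both exceeded: 1 + 0 + 0 + 0 + 4 + 0 = 5.
By inclusion–exclusion the count is 286 − 179 + 5 = 112.

112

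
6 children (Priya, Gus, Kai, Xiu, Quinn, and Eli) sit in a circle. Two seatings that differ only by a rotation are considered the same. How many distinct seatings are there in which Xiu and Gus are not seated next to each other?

72

Without the restriction there are (5)! = 120 seatings.
Those with Xiu next to Gus: fuse the pair into one unit and seat 5 units around a circle — 2·(4)! = 48.
Subtracting, 120 − 48 = 72.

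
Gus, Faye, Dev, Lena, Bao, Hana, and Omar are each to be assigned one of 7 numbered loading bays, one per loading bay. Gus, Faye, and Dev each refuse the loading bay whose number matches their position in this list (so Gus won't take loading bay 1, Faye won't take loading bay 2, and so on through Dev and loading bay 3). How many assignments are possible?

3216

Let Aᵢ (for i ∈ {1, 2, 3}) be the placements that put person i in their forbidden loading bay. Any j of these fix j positions, leaving (7−j)! ways to fill the rest, and there are C(3,j) ways to pick which j.
By inclusion–exclusion, the number of valid placements is Σ_{j=0}^{3} (−1)^j C(3,j)·(7−j)!.
Computing: 5040 − 2160 + 360 − 24 = 3216.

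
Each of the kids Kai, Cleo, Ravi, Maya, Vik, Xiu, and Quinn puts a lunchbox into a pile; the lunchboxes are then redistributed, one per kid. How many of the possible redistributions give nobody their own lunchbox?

Let Aᵢ be the assignments in which kid i gets their own lunchbox. We want the size of the complement of A₁∪…∪A_7.
By inclusion–exclusion this is Σ_{j=0}^{7} (−1)^j C(7,j)·(7−j)!.
Computing: 5040 − 5040 + 2520 − 840 + 210 − 42 + 7 − 1 = 1854.

1854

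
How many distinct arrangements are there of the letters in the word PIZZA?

PIZZA has 5 letters with Z appearing twice.
The number of distinct arrangements is 5!/(2!) = 120/2 = 60.

60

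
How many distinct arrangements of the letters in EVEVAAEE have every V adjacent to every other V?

105

Treat the 2 copies of V as a single block. The multiset to arrange is then {VV, A, A, E, E, E, E}, 7 items in all.
That gives (7)!/(4!·2!) = 105 arrangements.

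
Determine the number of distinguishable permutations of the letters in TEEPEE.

30

TEEPEE has 6 letters with E appearing 4 times.
The number of distinct arrangements is 6!/(4!) = 720/24 = 30.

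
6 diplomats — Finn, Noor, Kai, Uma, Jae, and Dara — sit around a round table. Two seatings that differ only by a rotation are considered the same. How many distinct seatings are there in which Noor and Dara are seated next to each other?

48

Treat {Noor, Dara} as one unit (2 internal orders) and seat the resulting 5 units around the table: (4)! circular arrangements.
So 2 × (4)! = 2 × 24 = 48.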